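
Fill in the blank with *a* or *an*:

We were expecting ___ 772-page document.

The indefinite article is chosen by the initial *sound* of the following word, not its spelling.
The number *772* is spoken "seven hundred …", beginning with /ˈsɛvən/ — a consonant sound.
So the article is *a*: We were expecting a 772-page document.

a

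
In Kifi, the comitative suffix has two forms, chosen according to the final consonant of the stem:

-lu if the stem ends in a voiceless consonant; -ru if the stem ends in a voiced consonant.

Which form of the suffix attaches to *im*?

-ru

*im*: final consonant = /m/, voiced → -ru.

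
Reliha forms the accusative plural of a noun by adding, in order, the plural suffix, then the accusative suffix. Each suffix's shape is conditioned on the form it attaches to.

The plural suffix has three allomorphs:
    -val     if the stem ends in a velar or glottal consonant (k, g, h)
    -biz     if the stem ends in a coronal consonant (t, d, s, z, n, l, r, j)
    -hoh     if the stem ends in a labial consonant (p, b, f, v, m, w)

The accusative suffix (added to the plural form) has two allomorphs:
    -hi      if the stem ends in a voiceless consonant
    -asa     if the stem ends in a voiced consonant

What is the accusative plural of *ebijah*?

*ebijah*: final consonant = /h/, velar/glottal → -val → *ebijahval*.
The final consonant of the plural form *ebijahval* is /l/, which is voiced, so the accusative suffix is -asa, giving *ebijahvalasa*.

ebijahvalasa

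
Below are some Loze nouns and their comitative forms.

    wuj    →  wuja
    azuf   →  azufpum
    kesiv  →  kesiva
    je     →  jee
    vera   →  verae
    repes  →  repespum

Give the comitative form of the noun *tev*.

Looking at the final sound of each stem: -pum when the stem ends in a voiceless consonant (*azuf*, *repes*); -a when the stem ends in a voiced consonant (*wuj*, *kesiv*); -e when the stem ends in a vowel (*je*, *vera*).
The final sound of *tev* is /v/, which is a voiced consonant, so the suffix is -a, giving *teva*.

teva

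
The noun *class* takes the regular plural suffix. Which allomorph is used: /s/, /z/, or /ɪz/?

/ɪz/

The stem *class* ends in a sibilant (/s, z, ʃ, ʒ, tʃ, dʒ/).
The plural suffix surfaces as /ɪz/ after sibilants, /s/ after other voiceless consonants, and /z/ after other voiced sounds.
So the plural -s on *class* is pronounced /ɪz/.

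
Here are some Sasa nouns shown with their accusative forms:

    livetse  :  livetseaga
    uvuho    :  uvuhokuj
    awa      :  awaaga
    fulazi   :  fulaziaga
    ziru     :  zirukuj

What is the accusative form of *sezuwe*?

Looking at the last vowel of each stem: -kuj when the last vowel of the stem is a rounded vowel (*uvuho*, *ziru*); -aga when the last vowel of the stem is an unrounded vowel (*livetse*, *awa*, *fulazi*).
*sezuwe*: last vowel = /e/, an unrounded vowel → -aga → *sezuweaga*.

sezuweaga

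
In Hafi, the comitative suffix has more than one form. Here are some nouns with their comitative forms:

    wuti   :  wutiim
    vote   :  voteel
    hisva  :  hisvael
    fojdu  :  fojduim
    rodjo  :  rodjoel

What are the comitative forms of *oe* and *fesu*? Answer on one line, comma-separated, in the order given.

oeel, fesuim

Looking at the last vowel of each stem: -im when the last vowel of the stem is a high vowel (*wuti*, *fojdu*); -el when the last vowel of the stem is a non-high vowel (*vote*, *hisva*, *rodjo*).
*oe* — last vowel /e/ (a non-high vowel) → -el → *oeel*.
*fesu* — last vowel /u/ (a high vowel) → -im → *fesuim*.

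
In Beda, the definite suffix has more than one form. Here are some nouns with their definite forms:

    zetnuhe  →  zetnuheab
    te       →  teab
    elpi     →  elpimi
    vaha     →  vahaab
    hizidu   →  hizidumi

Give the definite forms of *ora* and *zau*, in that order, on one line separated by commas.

oraab, zaumi

Looking at the last vowel of each stem: -mi when the last vowel of the stem is a high vowel (*elpi*, *hizidu*); -ab when the last vowel of the stem is a non-high vowel (*zetnuhe*, *te*, *vaha*).
*ora*: last vowel = /a/, a non-high vowel → -ab → *oraab*.
*zau*: last vowel = /u/, a high vowel → -mi → *zaumi*.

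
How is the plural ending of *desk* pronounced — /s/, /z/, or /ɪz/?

The stem *desk* ends in a voiceless non-sibilant consonant.
The plural suffix surfaces as /ɪz/ after sibilants, /s/ after other voiceless consonants, and /z/ after other voiced sounds.
So the plural -s on *desk* is pronounced /s/.

/s/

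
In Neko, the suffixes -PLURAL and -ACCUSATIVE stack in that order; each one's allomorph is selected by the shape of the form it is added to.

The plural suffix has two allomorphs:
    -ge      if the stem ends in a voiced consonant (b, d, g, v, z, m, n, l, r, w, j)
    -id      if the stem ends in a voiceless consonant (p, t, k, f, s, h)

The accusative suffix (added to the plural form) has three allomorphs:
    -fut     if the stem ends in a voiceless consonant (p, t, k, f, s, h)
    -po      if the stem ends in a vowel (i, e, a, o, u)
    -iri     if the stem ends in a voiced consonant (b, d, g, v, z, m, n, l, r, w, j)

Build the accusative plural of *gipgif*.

The final consonant of *gipgif* is /f/, which is voiceless, so the plural suffix is -id, giving *gipgifid*.
The plural form *gipgifid*: final sound = /d/, a voiced consonant → -iri → *gipgifidiri*.

gipgifidiri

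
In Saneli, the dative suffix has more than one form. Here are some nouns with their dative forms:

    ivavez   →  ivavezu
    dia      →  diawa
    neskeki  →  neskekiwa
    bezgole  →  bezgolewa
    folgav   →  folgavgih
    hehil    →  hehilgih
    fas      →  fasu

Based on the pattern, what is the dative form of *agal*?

agalgih

The pattern is sibilance of the final sound: -u when the stem ends in a sibilant (*ivavez*, *fas*); -gih when the stem ends in a non-sibilant consonant (*folgav*, *hehil*); -wa when the stem ends in a vowel (*dia*, *neskeki*, *bezgole*).
*agal* — final sound /l/ (a non-sibilant consonant) → -gih → *agalgih*.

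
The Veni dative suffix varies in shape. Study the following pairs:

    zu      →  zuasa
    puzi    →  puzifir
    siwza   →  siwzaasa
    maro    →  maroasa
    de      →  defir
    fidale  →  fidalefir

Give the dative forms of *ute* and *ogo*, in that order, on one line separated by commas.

Looking at the last vowel of each stem: -fir when the last vowel of the stem is a front vowel (*puzi*, *de*, *fidale*); -asa when the last vowel of the stem is a back vowel (*zu*, *siwza*, *maro*).
*ute* — last vowel /e/ (a front vowel) → -fir → *utefir*.
*ogo* — last vowel /o/ (a back vowel) → -asa → *ogoasa*.

utefir, ogoasa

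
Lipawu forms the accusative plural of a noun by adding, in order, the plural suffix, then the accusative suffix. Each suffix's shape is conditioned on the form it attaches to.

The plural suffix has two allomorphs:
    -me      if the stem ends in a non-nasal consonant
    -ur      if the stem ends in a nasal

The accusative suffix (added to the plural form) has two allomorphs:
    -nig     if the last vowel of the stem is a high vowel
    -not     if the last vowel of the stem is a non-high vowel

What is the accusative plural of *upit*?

upitmenot

Since the final consonant of *upit* is /t/ (non-nasal), it takes -me, giving *upitme*.
The plural form *upitme*: last vowel = /e/, a non-high vowel → -not → *upitmenot*.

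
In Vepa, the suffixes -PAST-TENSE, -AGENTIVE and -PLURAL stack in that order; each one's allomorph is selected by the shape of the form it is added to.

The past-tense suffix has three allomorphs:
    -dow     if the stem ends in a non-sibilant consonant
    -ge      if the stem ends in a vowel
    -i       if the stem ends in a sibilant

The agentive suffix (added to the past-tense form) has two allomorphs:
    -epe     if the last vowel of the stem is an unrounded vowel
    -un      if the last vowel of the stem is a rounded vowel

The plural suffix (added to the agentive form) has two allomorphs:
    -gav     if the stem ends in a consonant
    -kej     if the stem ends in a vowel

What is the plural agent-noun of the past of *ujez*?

ujeziepekej

Since the final sound of *ujez* is /z/ (a sibilant), it takes -i, giving *ujezi*.
The past-tense form *ujezi*: last vowel = /i/, an unrounded vowel → -epe → *ujeziepe*.
The agentive form *ujeziepe* — final sound /e/ (a vowel) → -kej → *ujeziepekej*.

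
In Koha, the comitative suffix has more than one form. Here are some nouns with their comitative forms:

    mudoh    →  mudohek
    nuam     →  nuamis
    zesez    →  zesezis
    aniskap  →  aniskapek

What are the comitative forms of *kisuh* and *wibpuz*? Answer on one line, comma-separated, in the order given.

Looking at the final consonant of each stem: -ek when the stem ends in a voiceless consonant (*mudoh*, *aniskap*); -is when the stem ends in a voiced consonant (*nuam*, *zesez*).
Since the final consonant of *kisuh* is /h/ (voiceless), it takes -ek, giving *kisuhek*.
Since the final consonant of *wibpuz* is /z/ (voiced), it takes -is, giving *wibpuzis*.

kisuhek, wibpuzis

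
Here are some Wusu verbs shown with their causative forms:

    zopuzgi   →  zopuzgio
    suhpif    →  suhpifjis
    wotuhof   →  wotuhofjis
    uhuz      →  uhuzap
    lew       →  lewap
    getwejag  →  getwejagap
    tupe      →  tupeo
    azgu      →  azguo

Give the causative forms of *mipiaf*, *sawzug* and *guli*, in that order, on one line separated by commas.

Looking at the final sound of each stem: -jis when the stem ends in a voiceless consonant (*suhpif*, *wotuhof*); -ap when the stem ends in a voiced consonant (*uhuz*, *lew*, *getwejag*); -o when the stem ends in a vowel (*zopuzgi*, *tupe*, *azgu*).
*mipiaf* — final sound /f/ (a voiceless consonant) → -jis → *mipiafjis*.
Since the final sound of *sawzug* is /g/ (a voiced consonant), it takes -ap, giving *sawzugap*.
*guli* — final sound /i/ (a vowel) → -o → *gulio*.

mipiafjis, sawzugap, gulio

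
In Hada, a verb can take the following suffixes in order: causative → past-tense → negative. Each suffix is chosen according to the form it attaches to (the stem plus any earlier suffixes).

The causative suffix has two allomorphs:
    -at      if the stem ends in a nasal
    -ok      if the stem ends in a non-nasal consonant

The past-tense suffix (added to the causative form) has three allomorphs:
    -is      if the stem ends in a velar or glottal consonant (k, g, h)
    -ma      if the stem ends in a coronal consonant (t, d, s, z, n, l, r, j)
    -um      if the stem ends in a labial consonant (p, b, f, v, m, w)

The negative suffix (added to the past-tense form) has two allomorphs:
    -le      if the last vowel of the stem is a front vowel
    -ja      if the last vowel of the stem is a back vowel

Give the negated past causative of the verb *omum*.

omumatmaja

*omum*: final consonant = /m/, a nasal → -at → *omumat*.
The causative form *omumat* — final consonant /t/ (coronal) → -ma → *omumatma*.
The past-tense form *omumatma* — last vowel /a/ (a back vowel) → -ja → *omumatmaja*.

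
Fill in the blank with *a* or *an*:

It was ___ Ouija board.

a

The indefinite article is chosen by the initial *sound* of the following word, not its spelling.
*Ouija* begins with the sound /wiː/ (pronounced /ˈwiːdʒə/) — a consonant sound.
So the article is *a*: It was a Ouija board.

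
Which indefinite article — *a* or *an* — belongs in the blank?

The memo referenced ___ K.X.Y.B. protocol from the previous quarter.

The indefinite article is chosen by the initial *sound* of the following word, not its spelling.
The initialism *K.X.Y.B.* is read letter by letter; the first letter, K, is pronounced /keɪ/, which begins with a consonant sound.
So the article is *a*: The memo referenced a K.X.Y.B. protocol from the previous quarter.

a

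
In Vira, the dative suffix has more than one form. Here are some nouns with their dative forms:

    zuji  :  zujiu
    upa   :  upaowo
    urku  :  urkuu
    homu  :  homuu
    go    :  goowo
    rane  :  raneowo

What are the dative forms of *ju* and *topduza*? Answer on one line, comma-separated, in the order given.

juu, topduzaowo

The suffix is conditioned by the last vowel: -u when the last vowel of the stem is a high vowel (*zuji*, *urku*, *homu*); -owo when the last vowel of the stem is a non-high vowel (*upa*, *go*, *rane*).
*ju*: last vowel = /u/, a high vowel → -u → *juu*.
*topduza* — last vowel /a/ (a non-high vowel) → -owo → *topduzaowo*.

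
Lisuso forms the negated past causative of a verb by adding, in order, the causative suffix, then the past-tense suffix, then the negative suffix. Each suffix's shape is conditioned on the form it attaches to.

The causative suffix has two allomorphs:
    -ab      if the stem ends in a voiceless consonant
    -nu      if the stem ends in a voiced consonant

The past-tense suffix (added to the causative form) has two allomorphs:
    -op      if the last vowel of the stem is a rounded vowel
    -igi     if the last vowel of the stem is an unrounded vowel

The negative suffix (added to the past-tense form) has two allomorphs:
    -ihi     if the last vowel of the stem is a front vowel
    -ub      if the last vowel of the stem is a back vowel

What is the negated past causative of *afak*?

The final consonant of *afak* is /k/, which is voiceless, so the causative suffix is -ab, giving *afakab*.
The causative form *afakab* — last vowel /a/ (an unrounded vowel) → -igi → *afakabigi*.
The last vowel of the past-tense form *afakabigi* is /i/, which is a front vowel, so the negative suffix is -ihi, giving *afakabigiihi*.

afakabigiihi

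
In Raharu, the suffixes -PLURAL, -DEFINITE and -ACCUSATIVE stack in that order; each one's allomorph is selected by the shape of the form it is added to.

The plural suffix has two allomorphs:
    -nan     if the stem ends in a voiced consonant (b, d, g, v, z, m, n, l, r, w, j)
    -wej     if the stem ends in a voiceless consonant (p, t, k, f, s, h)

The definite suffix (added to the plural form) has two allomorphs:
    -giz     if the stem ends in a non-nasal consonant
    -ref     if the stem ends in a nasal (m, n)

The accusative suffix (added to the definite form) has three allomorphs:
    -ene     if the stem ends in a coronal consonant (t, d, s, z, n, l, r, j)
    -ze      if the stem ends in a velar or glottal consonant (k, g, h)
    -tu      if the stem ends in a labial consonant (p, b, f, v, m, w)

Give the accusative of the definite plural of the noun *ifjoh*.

*ifjoh*: final consonant = /h/, voiceless → -wej → *ifjohwej*.
The plural form *ifjohwej*: final consonant = /j/, non-nasal → -giz → *ifjohwejgiz*.
The final consonant of the definite form *ifjohwejgiz* is /z/, which is coronal, so the accusative suffix is -ene, giving *ifjohwejgizene*.

ifjohwejgizene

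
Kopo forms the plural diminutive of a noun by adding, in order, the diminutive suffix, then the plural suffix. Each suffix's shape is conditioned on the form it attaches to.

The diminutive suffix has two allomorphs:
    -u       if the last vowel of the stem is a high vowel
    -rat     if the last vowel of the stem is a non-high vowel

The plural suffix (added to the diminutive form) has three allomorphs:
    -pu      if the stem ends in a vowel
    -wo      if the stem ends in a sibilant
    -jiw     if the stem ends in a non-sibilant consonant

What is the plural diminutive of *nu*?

nuupu

*nu* — last vowel /u/ (a high vowel) → -u → *nuu*.
The final sound of the diminutive form *nuu* is /u/, which is a vowel, so the plural suffix is -pu, giving *nuupu*.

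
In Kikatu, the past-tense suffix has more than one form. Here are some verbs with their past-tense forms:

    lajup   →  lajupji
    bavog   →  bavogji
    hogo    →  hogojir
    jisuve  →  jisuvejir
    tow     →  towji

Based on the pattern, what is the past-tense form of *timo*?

The alternation tracks the final sound of the stem — -ji when the stem ends in a consonant (*lajup*, *bavog*, *tow*); -jir when the stem ends in a vowel (*hogo*, *jisuve*).
*timo*: final sound = /o/, a vowel → -jir → *timojir*.

timojir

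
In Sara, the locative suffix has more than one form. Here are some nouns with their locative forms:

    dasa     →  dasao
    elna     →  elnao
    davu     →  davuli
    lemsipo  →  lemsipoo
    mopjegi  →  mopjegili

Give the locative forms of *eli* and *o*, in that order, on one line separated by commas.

elili, oo

Looking at the last vowel of each stem: -li when the last vowel of the stem is a high vowel (*davu*, *mopjegi*); -o when the last vowel of the stem is a non-high vowel (*dasa*, *elna*, *lemsipo*).
*eli* — last vowel /i/ (a high vowel) → -li → *elili*.
*o* — last vowel /o/ (a non-high vowel) → -o → *oo*.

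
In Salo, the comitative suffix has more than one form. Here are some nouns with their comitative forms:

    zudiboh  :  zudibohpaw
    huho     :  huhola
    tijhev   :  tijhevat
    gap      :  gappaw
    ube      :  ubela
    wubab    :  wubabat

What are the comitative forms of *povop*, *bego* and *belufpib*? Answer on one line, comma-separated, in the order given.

The alternation tracks the final sound of the stem — -paw when the stem ends in a voiceless consonant (*zudiboh*, *gap*); -at when the stem ends in a voiced consonant (*tijhev*, *wubab*); -la when the stem ends in a vowel (*huho*, *ube*).
*povop*: final sound = /p/, a voiceless consonant → -paw → *povoppaw*.
The final sound of *bego* is /o/, which is a vowel, so the suffix is -la, giving *begola*.
*belufpib* — final sound /b/ (a voiced consonant) → -at → *belufpibat*.

povoppaw, begola, belufpibat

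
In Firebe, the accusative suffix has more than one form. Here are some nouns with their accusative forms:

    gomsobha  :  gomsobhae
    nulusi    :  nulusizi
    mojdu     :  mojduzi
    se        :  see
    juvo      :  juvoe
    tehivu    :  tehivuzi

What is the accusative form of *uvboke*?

uvbokee

The suffix is conditioned by the last vowel: -zi when the last vowel of the stem is a high vowel (*nulusi*, *mojdu*, *tehivu*); -e when the last vowel of the stem is a non-high vowel (*gomsobha*, *se*, *juvo*).
*uvboke*: last vowel = /e/, a non-high vowel → -e → *uvbokee*.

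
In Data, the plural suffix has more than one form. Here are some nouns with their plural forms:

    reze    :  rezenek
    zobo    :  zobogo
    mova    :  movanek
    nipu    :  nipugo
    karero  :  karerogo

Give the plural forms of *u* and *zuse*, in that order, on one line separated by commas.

ugo, zusenek

The alternation tracks the last vowel of the stem — -go when the last vowel of the stem is a rounded vowel (*zobo*, *nipu*, *karero*); -nek when the last vowel of the stem is an unrounded vowel (*reze*, *mova*).
Since the last vowel of *u* is /u/ (a rounded vowel), it takes -go, giving *ugo*.
*zuse* — last vowel /e/ (an unrounded vowel) → -nek → *zusenek*.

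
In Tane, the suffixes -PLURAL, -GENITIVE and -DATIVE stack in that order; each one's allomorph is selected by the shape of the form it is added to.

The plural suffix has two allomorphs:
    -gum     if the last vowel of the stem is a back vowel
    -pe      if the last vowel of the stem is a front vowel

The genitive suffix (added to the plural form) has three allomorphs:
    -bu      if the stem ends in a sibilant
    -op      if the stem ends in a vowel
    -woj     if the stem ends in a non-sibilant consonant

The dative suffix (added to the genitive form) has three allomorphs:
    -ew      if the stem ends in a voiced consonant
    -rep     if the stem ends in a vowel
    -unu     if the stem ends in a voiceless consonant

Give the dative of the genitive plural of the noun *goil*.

*goil*: last vowel = /i/, a front vowel → -pe → *goilpe*.
Since the final sound of the plural form *goilpe* is /e/ (a vowel), it takes -op, giving *goilpeop*.
The genitive form *goilpeop*: final sound = /p/, a voiceless consonant → -unu → *goilpeopunu*.

goilpeopunu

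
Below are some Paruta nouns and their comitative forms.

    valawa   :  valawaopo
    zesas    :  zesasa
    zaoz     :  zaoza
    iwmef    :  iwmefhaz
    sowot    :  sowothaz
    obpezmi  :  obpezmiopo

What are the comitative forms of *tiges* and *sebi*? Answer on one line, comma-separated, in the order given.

The alternation tracks the final sound of the stem — -a when the stem ends in a sibilant (*zesas*, *zaoz*); -haz when the stem ends in a non-sibilant consonant (*iwmef*, *sowot*); -opo when the stem ends in a vowel (*valawa*, *obpezmi*).
The final sound of *tiges* is /s/, which is a sibilant, so the suffix is -a, giving *tigesa*.
Since the final sound of *sebi* is /i/ (a vowel), it takes -opo, giving *sebiopo*.

tigesa, sebiopo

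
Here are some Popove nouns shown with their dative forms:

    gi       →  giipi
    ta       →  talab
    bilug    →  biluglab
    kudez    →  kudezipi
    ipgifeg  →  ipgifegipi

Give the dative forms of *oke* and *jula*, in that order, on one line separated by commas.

okeipi, julalab

The pattern is front/back vowel harmony: -ipi when the last vowel of the stem is a front vowel (*gi*, *kudez*, *ipgifeg*); -lab when the last vowel of the stem is a back vowel (*ta*, *bilug*).
*oke*: last vowel = /e/, a front vowel → -ipi → *okeipi*.
*jula*: last vowel = /a/, a back vowel → -lab → *julalab*.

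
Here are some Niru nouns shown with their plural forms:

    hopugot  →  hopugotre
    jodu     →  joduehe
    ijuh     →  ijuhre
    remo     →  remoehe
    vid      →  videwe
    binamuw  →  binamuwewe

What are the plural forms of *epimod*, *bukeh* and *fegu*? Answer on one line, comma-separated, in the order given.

epimodewe, bukehre, feguehe

The alternation tracks the final sound of the stem — -re when the stem ends in a voiceless consonant (*hopugot*, *ijuh*); -ewe when the stem ends in a voiced consonant (*vid*, *binamuw*); -ehe when the stem ends in a vowel (*jodu*, *remo*).
*epimod*: final sound = /d/, a voiced consonant → -ewe → *epimodewe*.
*bukeh* — final sound /h/ (a voiceless consonant) → -re → *bukehre*.
The final sound of *fegu* is /u/, which is a vowel, so the suffix is -ehe, giving *feguehe*.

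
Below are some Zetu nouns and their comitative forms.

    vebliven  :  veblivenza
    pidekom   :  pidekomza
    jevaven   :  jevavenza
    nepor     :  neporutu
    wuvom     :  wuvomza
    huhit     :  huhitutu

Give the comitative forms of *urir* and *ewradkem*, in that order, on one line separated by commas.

The alternation tracks the final consonant of the stem — -za when the stem ends in a nasal (*vebliven*, *pidekom*, *jevaven*, *wuvom*); -utu when the stem ends in a non-nasal consonant (*nepor*, *huhit*).
*urir* — final consonant /r/ (non-nasal) → -utu → *urirutu*.
*ewradkem*: final consonant = /m/, a nasal → -za → *ewradkemza*.

urirutu, ewradkemza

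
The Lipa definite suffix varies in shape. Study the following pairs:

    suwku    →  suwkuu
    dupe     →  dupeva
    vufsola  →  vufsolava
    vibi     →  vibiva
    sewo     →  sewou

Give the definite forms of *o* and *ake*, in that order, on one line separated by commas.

Looking at the last vowel of each stem: -u when the last vowel of the stem is a rounded vowel (*suwku*, *sewo*); -va when the last vowel of the stem is an unrounded vowel (*dupe*, *vufsola*, *vibi*).
*o* — last vowel /o/ (a rounded vowel) → -u → *ou*.
*ake* — last vowel /e/ (an unrounded vowel) → -va → *akeva*.

ou, akeva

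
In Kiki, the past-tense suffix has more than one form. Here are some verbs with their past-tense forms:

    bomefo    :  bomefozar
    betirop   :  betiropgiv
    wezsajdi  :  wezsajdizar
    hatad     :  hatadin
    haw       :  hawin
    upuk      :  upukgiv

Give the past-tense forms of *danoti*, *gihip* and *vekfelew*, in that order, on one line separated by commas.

The suffix is conditioned by the final sound: -giv when the stem ends in a voiceless consonant (*betirop*, *upuk*); -in when the stem ends in a voiced consonant (*hatad*, *haw*); -zar when the stem ends in a vowel (*bomefo*, *wezsajdi*).
*danoti*: final sound = /i/, a vowel → -zar → *danotizar*.
*gihip* — final sound /p/ (a voiceless consonant) → -giv → *gihipgiv*.
Since the final sound of *vekfelew* is /w/ (a voiced consonant), it takes -in, giving *vekfelewin*.

danotizar, gihipgiv, vekfelewin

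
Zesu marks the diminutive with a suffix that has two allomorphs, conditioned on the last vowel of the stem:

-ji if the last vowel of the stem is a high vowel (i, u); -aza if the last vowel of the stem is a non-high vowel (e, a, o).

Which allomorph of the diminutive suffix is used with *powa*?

The last vowel of *powa* is /a/, which is a non-high vowel, so the suffix is -aza.

-aza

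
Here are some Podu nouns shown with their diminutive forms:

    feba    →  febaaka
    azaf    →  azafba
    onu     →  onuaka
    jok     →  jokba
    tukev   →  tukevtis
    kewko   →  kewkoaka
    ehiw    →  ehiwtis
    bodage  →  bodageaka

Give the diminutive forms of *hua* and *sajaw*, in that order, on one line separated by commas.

huaaka, sajawtis

The suffix is conditioned by the final sound: -ba when the stem ends in a voiceless consonant (*azaf*, *jok*); -tis when the stem ends in a voiced consonant (*tukev*, *ehiw*); -aka when the stem ends in a vowel (*feba*, *onu*, *kewko*, *bodage*).
*hua*: final sound = /a/, a vowel → -aka → *huaaka*.
Since the final sound of *sajaw* is /w/ (a voiced consonant), it takes -tis, giving *sajawtis*.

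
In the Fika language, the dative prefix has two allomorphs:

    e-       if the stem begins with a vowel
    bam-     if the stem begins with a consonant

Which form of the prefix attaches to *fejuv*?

Since the first sound of *fejuv* is /f/ (a consonant), it takes bam-.

bam-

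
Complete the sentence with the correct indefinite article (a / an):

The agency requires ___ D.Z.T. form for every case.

The indefinite article is chosen by the initial *sound* of the following word, not its spelling.
The initialism *D.Z.T.* is read letter by letter; the first letter, D, is pronounced /diː/, which begins with a consonant sound.
So the article is *a*: The agency requires a D.Z.T. form for every case.

a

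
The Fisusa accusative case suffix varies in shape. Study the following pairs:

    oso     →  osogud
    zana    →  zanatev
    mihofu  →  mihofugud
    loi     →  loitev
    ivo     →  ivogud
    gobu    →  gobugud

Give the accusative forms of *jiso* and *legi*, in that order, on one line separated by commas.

Looking at the last vowel of each stem: -gud when the last vowel of the stem is a rounded vowel (*oso*, *mihofu*, *ivo*, *gobu*); -tev when the last vowel of the stem is an unrounded vowel (*zana*, *loi*).
*jiso*: last vowel = /o/, a rounded vowel → -gud → *jisogud*.
The last vowel of *legi* is /i/, which is an unrounded vowel, so the suffix is -tev, giving *legitev*.

jisogud, legitev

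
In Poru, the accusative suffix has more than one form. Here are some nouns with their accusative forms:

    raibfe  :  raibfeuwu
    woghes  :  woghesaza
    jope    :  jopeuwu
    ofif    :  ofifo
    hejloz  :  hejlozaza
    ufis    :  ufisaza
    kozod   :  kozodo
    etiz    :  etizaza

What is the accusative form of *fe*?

The suffix is conditioned by the final sound: -aza when the stem ends in a sibilant (*woghes*, *hejloz*, *ufis*, *etiz*); -o when the stem ends in a non-sibilant consonant (*ofif*, *kozod*); -uwu when the stem ends in a vowel (*raibfe*, *jope*).
Since the final sound of *fe* is /e/ (a vowel), it takes -uwu, giving *feuwu*.

feuwu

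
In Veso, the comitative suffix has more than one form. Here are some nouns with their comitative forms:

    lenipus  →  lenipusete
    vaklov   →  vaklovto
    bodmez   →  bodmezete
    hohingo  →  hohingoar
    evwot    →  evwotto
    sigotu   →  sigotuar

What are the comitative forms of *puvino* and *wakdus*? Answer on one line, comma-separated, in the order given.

Looking at the final sound of each stem: -ete when the stem ends in a sibilant (*lenipus*, *bodmez*); -to when the stem ends in a non-sibilant consonant (*vaklov*, *evwot*); -ar when the stem ends in a vowel (*hohingo*, *sigotu*).
*puvino*: final sound = /o/, a vowel → -ar → *puvinoar*.
Since the final sound of *wakdus* is /s/ (a sibilant), it takes -ete, giving *wakdusete*.

puvinoar, wakdusete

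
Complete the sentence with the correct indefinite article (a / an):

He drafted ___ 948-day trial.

The indefinite article is chosen by the initial *sound* of the following word, not its spelling.
The number *948* is spoken "nine hundred …", beginning with /naɪn/ — a consonant sound.
So the article is *a*: He drafted a 948-day trial.

a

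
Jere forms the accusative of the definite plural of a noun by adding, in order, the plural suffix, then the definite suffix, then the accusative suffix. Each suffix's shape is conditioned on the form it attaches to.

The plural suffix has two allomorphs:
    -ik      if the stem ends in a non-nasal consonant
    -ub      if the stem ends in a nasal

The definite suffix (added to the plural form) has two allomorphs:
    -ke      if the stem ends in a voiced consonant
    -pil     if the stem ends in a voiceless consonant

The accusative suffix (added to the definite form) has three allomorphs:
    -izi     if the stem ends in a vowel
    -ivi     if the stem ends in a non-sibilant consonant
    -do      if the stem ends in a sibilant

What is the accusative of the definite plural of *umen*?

*umen* — final consonant /n/ (a nasal) → -ub → *umenub*.
Since the final consonant of the plural form *umenub* is /b/ (voiced), it takes -ke, giving *umenubke*.
The definite form *umenubke* — final sound /e/ (a vowel) → -izi → *umenubkeizi*.

umenubkeizi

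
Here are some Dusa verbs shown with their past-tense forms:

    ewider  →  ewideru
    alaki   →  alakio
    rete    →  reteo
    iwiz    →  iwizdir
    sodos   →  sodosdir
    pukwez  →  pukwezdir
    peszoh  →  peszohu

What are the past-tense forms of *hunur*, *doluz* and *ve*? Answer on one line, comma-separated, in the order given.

The suffix is conditioned by the final sound: -dir when the stem ends in a sibilant (*iwiz*, *sodos*, *pukwez*); -u when the stem ends in a non-sibilant consonant (*ewider*, *peszoh*); -o when the stem ends in a vowel (*alaki*, *rete*).
Since the final sound of *hunur* is /r/ (a non-sibilant consonant), it takes -u, giving *hunuru*.
The final sound of *doluz* is /z/, which is a sibilant, so the suffix is -dir, giving *doluzdir*.
*ve* — final sound /e/ (a vowel) → -o → *veo*.

hunuru, doluzdir, veo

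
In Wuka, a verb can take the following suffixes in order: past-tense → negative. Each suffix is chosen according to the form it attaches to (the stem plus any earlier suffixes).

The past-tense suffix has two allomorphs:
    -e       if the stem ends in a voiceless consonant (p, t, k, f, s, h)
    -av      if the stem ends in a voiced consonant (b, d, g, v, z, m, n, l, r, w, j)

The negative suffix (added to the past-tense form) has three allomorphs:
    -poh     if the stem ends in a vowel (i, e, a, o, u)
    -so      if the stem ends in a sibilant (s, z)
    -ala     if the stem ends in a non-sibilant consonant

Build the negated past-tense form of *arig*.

arigavala

Since the final consonant of *arig* is /g/ (voiced), it takes -av, giving *arigav*.
Since the final sound of the past-tense form *arigav* is /v/ (a non-sibilant consonant), it takes -ala, giving *arigavala*.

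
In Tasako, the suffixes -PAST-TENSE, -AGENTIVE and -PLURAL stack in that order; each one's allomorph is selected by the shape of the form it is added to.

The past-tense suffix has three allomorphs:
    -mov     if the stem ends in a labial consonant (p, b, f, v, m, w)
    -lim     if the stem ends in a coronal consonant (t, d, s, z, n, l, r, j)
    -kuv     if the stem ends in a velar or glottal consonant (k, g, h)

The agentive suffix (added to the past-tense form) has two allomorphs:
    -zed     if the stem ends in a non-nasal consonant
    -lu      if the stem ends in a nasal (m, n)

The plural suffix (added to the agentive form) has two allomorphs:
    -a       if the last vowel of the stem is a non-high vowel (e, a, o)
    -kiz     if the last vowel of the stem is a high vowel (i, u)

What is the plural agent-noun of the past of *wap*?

wapmovzeda

Since the final consonant of *wap* is /p/ (labial), it takes -mov, giving *wapmov*.
The past-tense form *wapmov* — final consonant /v/ (non-nasal) → -zed → *wapmovzed*.
The agentive form *wapmovzed*: last vowel = /e/, a non-high vowel → -a → *wapmovzeda*.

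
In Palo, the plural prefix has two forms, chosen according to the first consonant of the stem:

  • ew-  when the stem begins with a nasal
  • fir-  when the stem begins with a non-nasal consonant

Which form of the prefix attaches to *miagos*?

ew-

Since the first consonant of *miagos* is /m/ (a nasal), it takes ew-.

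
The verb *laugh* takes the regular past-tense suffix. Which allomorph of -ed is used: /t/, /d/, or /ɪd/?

The stem *laugh* ends in a voiceless consonant other than /t/.
The -ed suffix is realized as /ɪd/ after /t, d/; as /t/ after other voiceless consonants; and as /d/ after other voiced sounds.
So -ed on *laugh* is pronounced /t/.

/t/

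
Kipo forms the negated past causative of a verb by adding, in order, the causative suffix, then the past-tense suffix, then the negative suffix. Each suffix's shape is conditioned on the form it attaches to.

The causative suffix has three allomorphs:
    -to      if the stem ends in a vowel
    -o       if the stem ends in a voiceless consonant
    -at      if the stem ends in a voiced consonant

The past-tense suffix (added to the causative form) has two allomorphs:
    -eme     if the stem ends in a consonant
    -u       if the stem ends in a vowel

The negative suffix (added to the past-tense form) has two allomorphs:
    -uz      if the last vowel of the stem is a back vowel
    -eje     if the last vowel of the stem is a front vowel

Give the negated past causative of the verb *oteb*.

The final sound of *oteb* is /b/, which is a voiced consonant, so the causative suffix is -at, giving *otebat*.
Since the final sound of the causative form *otebat* is /t/ (a consonant), it takes -eme, giving *otebateme*.
The past-tense form *otebateme* — last vowel /e/ (a front vowel) → -eje → *otebatemeeje*.

otebatemeeje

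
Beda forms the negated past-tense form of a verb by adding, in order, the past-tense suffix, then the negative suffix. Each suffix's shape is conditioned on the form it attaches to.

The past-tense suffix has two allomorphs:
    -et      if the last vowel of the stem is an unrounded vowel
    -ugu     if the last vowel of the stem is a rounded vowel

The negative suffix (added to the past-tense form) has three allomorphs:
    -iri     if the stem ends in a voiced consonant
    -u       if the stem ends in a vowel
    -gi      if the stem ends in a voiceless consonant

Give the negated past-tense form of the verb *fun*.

funuguu

The last vowel of *fun* is /u/, which is a rounded vowel, so the past-tense suffix is -ugu, giving *funugu*.
The final sound of the past-tense form *funugu* is /u/, which is a vowel, so the negative suffix is -u, giving *funuguu*.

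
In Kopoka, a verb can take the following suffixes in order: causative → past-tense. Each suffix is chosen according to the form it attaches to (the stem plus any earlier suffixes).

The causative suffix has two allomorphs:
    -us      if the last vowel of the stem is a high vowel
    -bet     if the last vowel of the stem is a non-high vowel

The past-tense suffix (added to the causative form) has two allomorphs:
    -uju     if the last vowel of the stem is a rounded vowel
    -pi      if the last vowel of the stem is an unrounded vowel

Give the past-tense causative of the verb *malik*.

malikusuju

Since the last vowel of *malik* is /i/ (a high vowel), it takes -us, giving *malikus*.
The causative form *malikus* — last vowel /u/ (a rounded vowel) → -uju → *malikusuju*.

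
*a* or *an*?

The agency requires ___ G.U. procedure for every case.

a

The indefinite article is chosen by the initial *sound* of the following word, not its spelling.
The initialism *G.U.* is read letter by letter; the first letter, G, is pronounced /dʒiː/, which begins with a consonant sound.
So the article is *a*: The agency requires a G.U. procedure for every case.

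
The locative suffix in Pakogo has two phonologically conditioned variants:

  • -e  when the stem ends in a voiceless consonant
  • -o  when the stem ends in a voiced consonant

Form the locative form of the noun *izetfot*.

*izetfot*: final consonant = /t/, voiceless → -e → *izetfote*.

izetfote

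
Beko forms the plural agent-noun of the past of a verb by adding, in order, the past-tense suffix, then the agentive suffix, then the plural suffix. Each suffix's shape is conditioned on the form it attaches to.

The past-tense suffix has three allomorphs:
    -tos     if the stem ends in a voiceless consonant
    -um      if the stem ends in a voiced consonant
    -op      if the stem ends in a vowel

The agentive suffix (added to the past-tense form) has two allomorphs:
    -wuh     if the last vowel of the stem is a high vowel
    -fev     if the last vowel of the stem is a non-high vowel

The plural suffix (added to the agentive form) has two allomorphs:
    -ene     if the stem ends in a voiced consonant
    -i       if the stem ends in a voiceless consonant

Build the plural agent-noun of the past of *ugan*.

uganumwuhi

*ugan*: final sound = /n/, a voiced consonant → -um → *uganum*.
Since the last vowel of the past-tense form *uganum* is /u/ (a high vowel), it takes -wuh, giving *uganumwuh*.
Since the final consonant of the agentive form *uganumwuh* is /h/ (voiceless), it takes -i, giving *uganumwuhi*.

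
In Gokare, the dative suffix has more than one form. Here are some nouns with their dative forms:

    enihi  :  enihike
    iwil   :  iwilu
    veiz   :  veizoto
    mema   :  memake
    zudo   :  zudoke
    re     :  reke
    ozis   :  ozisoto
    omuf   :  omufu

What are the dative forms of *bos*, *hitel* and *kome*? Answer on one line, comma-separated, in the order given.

bosoto, hitelu, komeke

Looking at the final sound of each stem: -oto when the stem ends in a sibilant (*veiz*, *ozis*); -u when the stem ends in a non-sibilant consonant (*iwil*, *omuf*); -ke when the stem ends in a vowel (*enihi*, *mema*, *zudo*, *re*).
Since the final sound of *bos* is /s/ (a sibilant), it takes -oto, giving *bosoto*.
*hitel*: final sound = /l/, a non-sibilant consonant → -u → *hitelu*.
The final sound of *kome* is /e/, which is a vowel, so the suffix is -ke, giving *komeke*.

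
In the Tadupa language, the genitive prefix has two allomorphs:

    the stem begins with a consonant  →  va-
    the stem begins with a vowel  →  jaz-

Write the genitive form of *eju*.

The first sound of *eju* is /e/, which is a vowel, so the prefix is jaz-, giving *jazeju*.

jazeju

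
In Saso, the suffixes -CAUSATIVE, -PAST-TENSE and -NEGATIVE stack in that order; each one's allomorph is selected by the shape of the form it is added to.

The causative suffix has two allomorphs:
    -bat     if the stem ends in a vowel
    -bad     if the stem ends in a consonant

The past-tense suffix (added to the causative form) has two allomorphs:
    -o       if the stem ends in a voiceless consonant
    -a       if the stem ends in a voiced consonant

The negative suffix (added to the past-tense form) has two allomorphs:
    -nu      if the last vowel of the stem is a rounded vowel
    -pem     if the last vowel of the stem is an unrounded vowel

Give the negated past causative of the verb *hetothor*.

hetothorbadapem

The final sound of *hetothor* is /r/, which is a consonant, so the causative suffix is -bad, giving *hetothorbad*.
The causative form *hetothorbad* — final consonant /d/ (voiced) → -a → *hetothorbada*.
Since the last vowel of the past-tense form *hetothorbada* is /a/ (an unrounded vowel), it takes -pem, giving *hetothorbadapem*.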